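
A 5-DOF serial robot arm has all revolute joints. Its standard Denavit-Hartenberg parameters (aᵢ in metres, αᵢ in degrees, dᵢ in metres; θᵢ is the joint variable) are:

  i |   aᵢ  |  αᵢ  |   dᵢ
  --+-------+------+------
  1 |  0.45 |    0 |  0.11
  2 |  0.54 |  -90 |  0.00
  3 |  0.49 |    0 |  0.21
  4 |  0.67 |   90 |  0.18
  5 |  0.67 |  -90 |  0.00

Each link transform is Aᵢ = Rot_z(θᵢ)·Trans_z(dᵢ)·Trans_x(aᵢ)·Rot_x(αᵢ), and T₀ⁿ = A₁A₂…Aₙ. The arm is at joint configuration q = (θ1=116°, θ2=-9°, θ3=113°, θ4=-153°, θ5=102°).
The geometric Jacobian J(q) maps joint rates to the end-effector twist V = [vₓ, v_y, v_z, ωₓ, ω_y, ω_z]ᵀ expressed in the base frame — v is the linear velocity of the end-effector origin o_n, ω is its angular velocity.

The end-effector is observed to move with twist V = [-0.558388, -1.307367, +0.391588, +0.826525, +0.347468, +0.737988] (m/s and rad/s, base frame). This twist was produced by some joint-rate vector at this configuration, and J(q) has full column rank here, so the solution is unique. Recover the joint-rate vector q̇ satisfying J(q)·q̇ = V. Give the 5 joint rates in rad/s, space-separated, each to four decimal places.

o_n = [-1.4177, 0.8209, 0.0001]
J₁: ẑ×o_n = [-0.8209, -1.4177, 0.0000], ω = ẑ
J2: z=[0.0000, 0.0000, 1.0000] o=[-0.1973, 0.4045, 0.1100] → [-0.4165, -1.2204, 0.0000, 0.0000, 0.0000, 1.0000]
J3: z=[-0.9563, -0.2924, 0.0000] o=[-0.3551, 0.9209, 0.1100] → [0.0321, -0.1051, -0.2151, -0.9563, -0.2924, 0.0000]
J4: z=[-0.9563, -0.2924, 0.0000] o=[-0.5000, 0.6764, -0.3410] → [-0.0997, 0.3262, -0.4065, -0.9563, -0.2924, 0.0000]
J5: z=[0.1879, -0.6147, 0.7660] o=[-0.8222, 1.1146, 0.0896] → [0.2800, -0.4394, -0.4213, 0.1879, -0.6147, 0.7660]
q̇ = J⁺·V = [0.5800, 0.2660, -0.1590, -0.7330, -0.1410]

0.5800 0.2660 -0.1590 -0.7330 -0.1410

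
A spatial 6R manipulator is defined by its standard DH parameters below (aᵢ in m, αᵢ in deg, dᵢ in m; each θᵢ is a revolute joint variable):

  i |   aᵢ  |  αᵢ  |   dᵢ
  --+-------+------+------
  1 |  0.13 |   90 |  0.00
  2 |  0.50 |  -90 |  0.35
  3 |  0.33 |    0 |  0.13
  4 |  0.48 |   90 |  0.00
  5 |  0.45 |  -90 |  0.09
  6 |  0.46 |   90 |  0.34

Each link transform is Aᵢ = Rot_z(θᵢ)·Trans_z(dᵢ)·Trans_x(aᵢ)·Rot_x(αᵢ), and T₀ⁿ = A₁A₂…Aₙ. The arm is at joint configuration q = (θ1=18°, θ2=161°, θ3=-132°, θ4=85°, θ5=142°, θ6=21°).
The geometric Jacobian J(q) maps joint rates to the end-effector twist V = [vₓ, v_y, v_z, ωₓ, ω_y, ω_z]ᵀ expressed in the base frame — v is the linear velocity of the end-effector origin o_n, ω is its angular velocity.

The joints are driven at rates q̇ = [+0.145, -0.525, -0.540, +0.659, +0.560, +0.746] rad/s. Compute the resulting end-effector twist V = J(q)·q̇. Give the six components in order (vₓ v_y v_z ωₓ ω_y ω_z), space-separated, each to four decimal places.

-0.0958 0.3312 0.6478 0.6471 0.7139 0.3530

o_n = [0.0301, -0.2376, -0.3666]
J₁: ẑ×o_n = [0.2376, 0.0301, -0.0000], ω = ẑ
J2: z=[0.3090, -0.9511, 0.0000] o=[0.1236, 0.0402, 0.0000] → [0.3486, 0.1133, -0.1748, 0.3090, -0.9511, 0.0000]
J3: z=[-0.3096, -0.1006, -0.9455] o=[-0.2178, -0.4388, 0.1628] → [0.2435, -0.3984, -0.0373, -0.3096, -0.1006, -0.9455]
J4: z=[-0.3096, -0.1006, -0.9455] o=[0.0163, -0.6206, -0.0320] → [0.3958, -0.1167, -0.1172, -0.3096, -0.1006, -0.9455]
J5: z=[0.8684, -0.4349, -0.2381] o=[-0.1696, -1.0501, 0.0746] → [0.3853, 0.3355, 0.7924, 0.8684, -0.4349, -0.2381]
J6: z=[0.4824, 0.6302, 0.6084] o=[-0.0399, -0.7998, -0.2876] → [-0.3918, 0.0807, 0.2271, 0.4824, 0.6302, 0.6084]
V = J·q̇ = [-0.0958, 0.3312, 0.6478, 0.6471, 0.7139, 0.3530]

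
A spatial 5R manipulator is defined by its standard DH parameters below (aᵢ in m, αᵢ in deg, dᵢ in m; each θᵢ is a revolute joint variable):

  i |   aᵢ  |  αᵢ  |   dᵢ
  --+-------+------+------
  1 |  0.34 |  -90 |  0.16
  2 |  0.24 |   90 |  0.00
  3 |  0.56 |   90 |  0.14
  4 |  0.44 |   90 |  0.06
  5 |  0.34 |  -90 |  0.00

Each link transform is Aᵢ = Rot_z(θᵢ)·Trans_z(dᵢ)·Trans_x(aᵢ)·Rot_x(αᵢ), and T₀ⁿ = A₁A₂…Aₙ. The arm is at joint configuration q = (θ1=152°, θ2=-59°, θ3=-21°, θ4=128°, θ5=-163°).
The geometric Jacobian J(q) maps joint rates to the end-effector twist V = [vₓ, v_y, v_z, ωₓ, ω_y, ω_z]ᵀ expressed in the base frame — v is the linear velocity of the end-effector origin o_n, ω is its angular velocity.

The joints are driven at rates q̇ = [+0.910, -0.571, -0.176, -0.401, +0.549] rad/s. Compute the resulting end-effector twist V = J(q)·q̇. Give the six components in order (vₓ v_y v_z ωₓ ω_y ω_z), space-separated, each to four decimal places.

o_n = [-0.3840, 0.3611, 0.8881]
J₁: ẑ×o_n = [-0.3611, -0.3840, 0.0000], ω = ẑ
J2: z=[-0.4695, -0.8829, 0.0000] o=[-0.3002, 0.1596, 0.1600] → [-0.6429, 0.3418, -0.1686, -0.4695, -0.8829, 0.0000]
J3: z=[0.7568, -0.4024, 0.5150] o=[-0.4093, 0.2177, 0.3657] → [-0.2841, -0.3823, 0.1188, 0.7568, -0.4024, 0.5150]
J4: z=[0.6013, 0.7377, -0.3072] o=[-0.4469, 0.4649, 0.8860] → [-0.0303, -0.0206, -0.1088, 0.6013, 0.7377, -0.3072]
J5: z=[0.2640, 0.1795, 0.9477] o=[-0.0790, 0.2228, 0.8293] → [-0.1205, -0.3045, 0.0912, 0.2640, 0.1795, 0.9477]
V = J·q̇ = [0.0345, -0.6363, 0.1691, 0.0387, 0.3777, 1.4628]

0.0345 -0.6363 0.1691 0.0387 0.3777 1.4628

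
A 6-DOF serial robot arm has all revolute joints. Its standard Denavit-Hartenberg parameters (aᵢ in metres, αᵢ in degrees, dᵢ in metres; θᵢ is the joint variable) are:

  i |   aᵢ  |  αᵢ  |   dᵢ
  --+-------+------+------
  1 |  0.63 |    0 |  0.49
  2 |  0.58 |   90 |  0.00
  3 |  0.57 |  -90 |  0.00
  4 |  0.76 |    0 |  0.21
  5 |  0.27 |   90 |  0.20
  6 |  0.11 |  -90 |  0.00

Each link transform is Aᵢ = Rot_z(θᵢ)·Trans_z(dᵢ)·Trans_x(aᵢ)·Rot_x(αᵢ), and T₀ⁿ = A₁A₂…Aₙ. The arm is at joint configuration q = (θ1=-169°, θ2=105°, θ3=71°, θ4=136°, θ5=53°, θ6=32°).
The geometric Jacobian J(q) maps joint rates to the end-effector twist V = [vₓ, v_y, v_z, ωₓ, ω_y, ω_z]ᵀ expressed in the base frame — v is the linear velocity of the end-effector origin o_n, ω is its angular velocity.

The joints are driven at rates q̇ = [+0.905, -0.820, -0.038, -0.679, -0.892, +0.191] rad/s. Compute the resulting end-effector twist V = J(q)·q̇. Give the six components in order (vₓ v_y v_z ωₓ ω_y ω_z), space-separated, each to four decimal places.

0.9651 -0.1733 0.2917 0.8506 -1.2270 -0.4547

o_n = [-0.1827, 0.0612, 0.3252]
J₁: ẑ×o_n = [-0.0612, -0.1827, 0.0000], ω = ẑ
J2: z=[0.0000, 0.0000, 1.0000] o=[-0.6184, -0.1202, 0.4900] → [-0.1814, 0.4357, 0.0000, 0.0000, 0.0000, 1.0000]
J3: z=[-0.8988, -0.4384, 0.0000] o=[-0.3642, -0.6415, 0.4900] → [0.0722, -0.1481, -0.5520, -0.8988, -0.4384, 0.0000]
J4: z=[-0.4145, 0.8498, 0.3256] o=[-0.2828, -0.8083, 1.0289] → [-0.8811, -0.2591, -0.4454, -0.4145, 0.8498, 0.3256]
J5: z=[-0.4145, 0.8498, 0.3256] o=[0.0266, -0.2384, 0.5804] → [-0.3144, -0.1739, 0.0537, -0.4145, 0.8498, 0.3256]
J6: z=[0.8654, 0.4787, -0.1479] o=[-0.1323, -0.0089, 0.3934] → [-0.0223, 0.0664, 0.0848, 0.8654, 0.4787, -0.1479]
V = J·q̇ = [0.9651, -0.1733, 0.2917, 0.8506, -1.2270, -0.4547]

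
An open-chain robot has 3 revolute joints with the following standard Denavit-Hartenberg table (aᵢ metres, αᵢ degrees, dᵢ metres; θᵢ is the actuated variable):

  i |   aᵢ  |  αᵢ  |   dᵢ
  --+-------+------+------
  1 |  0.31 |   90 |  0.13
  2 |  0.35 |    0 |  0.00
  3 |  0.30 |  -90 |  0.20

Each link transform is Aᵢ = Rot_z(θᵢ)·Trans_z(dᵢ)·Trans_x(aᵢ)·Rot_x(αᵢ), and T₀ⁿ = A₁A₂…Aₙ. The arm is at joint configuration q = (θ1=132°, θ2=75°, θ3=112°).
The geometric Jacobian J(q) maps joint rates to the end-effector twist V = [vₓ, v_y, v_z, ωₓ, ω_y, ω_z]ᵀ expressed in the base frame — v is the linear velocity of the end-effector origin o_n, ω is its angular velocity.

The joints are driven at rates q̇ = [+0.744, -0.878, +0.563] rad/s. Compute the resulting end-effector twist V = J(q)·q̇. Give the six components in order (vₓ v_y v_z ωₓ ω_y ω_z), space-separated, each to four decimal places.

-0.3473 0.2714 0.0143 -0.2341 -0.2108 0.7440

o_n = [0.0798, 0.2102, 0.4315]
J₁: ẑ×o_n = [-0.2102, 0.0798, 0.0000], ω = ẑ
J2: z=[0.7431, 0.6691, 0.0000] o=[-0.2074, 0.2304, 0.1300] → [0.2018, -0.2241, -0.2072, 0.7431, 0.6691, 0.0000]
J3: z=[0.7431, 0.6691, 0.0000] o=[-0.2680, 0.2977, 0.4681] → [-0.0245, 0.0272, -0.2978, 0.7431, 0.6691, 0.0000]
V = J·q̇ = [-0.3473, 0.2714, 0.0143, -0.2341, -0.2108, 0.7440]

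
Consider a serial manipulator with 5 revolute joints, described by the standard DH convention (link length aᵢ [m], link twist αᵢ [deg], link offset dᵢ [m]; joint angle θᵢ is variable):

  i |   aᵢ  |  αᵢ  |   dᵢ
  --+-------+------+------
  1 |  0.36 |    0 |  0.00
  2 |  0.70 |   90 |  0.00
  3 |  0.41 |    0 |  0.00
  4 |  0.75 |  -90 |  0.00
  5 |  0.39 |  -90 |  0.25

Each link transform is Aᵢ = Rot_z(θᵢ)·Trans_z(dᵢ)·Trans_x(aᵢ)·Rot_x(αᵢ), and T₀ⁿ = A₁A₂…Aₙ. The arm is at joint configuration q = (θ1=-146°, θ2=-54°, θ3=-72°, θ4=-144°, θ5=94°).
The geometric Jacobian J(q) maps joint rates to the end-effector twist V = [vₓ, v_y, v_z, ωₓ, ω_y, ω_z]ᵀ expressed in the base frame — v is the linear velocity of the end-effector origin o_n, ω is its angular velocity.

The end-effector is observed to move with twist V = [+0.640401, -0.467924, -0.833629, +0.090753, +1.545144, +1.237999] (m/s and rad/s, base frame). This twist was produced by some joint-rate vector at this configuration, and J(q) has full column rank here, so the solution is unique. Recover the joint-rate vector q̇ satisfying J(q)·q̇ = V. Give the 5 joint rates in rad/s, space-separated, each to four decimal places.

o_n = [-0.5208, -0.5344, -0.1673]
J₁: ẑ×o_n = [0.5344, -0.5208, 0.0000], ω = ẑ
J2: z=[0.0000, 0.0000, 1.0000] o=[-0.2985, -0.2013, 0.0000] → [0.3331, -0.2223, 0.0000, 0.0000, 0.0000, 1.0000]
J3: z=[0.3420, 0.9397, 0.0000] o=[-0.9562, 0.0381, 0.0000] → [-0.1572, 0.0572, -0.6050, 0.3420, 0.9397, 0.0000]
J4: z=[0.3420, 0.9397, 0.0000] o=[-1.0753, 0.0814, -0.3899] → [0.2092, -0.0761, -0.7317, 0.3420, 0.9397, 0.0000]
J5: z=[0.5523, -0.2010, -0.8090] o=[-0.5051, -0.1261, 0.0509] → [-0.2865, 0.1332, -0.2287, 0.5523, -0.2010, -0.8090]
q̇ = J⁺·V = [0.6640, -0.0360, 0.6240, 0.8590, -0.7540]

0.6640 -0.0360 0.6240 0.8590 -0.7540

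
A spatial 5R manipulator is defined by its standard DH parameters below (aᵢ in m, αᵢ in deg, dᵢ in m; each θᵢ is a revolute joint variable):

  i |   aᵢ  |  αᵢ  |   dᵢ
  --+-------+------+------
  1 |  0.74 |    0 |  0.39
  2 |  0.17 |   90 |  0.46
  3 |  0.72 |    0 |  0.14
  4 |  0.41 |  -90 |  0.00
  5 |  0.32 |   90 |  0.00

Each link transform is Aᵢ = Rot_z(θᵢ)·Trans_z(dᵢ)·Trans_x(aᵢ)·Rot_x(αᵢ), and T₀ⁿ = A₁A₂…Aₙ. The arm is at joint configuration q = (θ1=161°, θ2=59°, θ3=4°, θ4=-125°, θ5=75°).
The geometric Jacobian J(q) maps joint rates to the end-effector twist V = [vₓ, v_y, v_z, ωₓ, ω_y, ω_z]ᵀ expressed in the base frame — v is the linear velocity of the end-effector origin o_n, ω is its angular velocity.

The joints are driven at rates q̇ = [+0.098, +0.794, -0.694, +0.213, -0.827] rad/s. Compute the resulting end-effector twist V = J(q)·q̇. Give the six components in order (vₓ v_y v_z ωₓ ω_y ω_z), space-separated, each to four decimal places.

0.6415 -0.1598 -0.5955 0.8522 0.0872 1.3179

o_n = [-1.0770, -0.2964, 0.4778]
J₁: ẑ×o_n = [0.2964, -1.0770, 0.0000], ω = ẑ
J2: z=[0.0000, 0.0000, 1.0000] o=[-0.6997, 0.2409, 0.3900] → [0.5373, -0.3773, 0.0000, 0.0000, 0.0000, 1.0000]
J3: z=[-0.6428, 0.7660, 0.0000] o=[-0.8299, 0.1316, 0.8500] → [-0.2851, -0.2392, 0.4644, -0.6428, 0.7660, 0.0000]
J4: z=[-0.6428, 0.7660, 0.0000] o=[-1.4701, -0.2228, 0.9002] → [-0.3236, -0.2715, -0.2538, -0.6428, 0.7660, 0.0000]
J5: z=[-0.6566, -0.5510, -0.5150] o=[-1.3083, -0.0871, 0.5488] → [-0.0687, -0.1658, 0.2649, -0.6566, -0.5510, -0.5150]
V = J·q̇ = [0.6415, -0.1598, -0.5955, 0.8522, 0.0872, 1.3179]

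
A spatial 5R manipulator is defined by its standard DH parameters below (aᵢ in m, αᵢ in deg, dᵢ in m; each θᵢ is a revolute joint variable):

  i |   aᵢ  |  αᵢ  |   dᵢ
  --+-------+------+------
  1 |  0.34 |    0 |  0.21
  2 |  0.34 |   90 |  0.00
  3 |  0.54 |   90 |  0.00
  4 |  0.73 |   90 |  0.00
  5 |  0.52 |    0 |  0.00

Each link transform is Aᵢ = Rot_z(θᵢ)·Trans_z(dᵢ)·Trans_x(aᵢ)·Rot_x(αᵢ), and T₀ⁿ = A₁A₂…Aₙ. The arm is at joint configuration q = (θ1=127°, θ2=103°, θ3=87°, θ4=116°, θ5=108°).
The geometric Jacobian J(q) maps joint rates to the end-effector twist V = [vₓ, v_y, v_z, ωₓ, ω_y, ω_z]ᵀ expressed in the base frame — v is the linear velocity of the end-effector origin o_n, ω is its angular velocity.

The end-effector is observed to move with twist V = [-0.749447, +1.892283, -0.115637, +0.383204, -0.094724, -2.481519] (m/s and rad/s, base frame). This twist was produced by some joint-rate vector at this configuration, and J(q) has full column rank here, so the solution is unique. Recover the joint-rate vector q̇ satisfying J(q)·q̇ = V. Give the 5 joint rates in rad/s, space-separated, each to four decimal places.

o_n = [-1.1424, -0.0500, 0.4741]
J₁: ẑ×o_n = [0.0500, -1.1424, 0.0000], ω = ẑ
J2: z=[0.0000, 0.0000, 1.0000] o=[-0.2046, 0.2715, 0.2100] → [0.3215, -0.9378, 0.0000, 0.0000, 0.0000, 1.0000]
J3: z=[-0.7660, 0.6428, 0.0000] o=[-0.4232, 0.0111, 0.2100] → [0.1698, 0.2024, 0.5091, -0.7660, 0.6428, 0.0000]
J4: z=[-0.6419, -0.7650, -0.0523] o=[-0.4413, -0.0106, 0.7493] → [0.2084, -0.1399, -0.5110, -0.6419, -0.7650, -0.0523]
J5: z=[-0.3660, 0.2457, 0.8976] o=[-0.9332, 0.4240, 0.4297] → [0.4364, -0.1715, 0.2249, -0.3660, 0.2457, 0.8976]
q̇ = J⁺·V = [-0.7600, -0.8900, 0.0550, -0.1300, -0.9340]

-0.7600 -0.8900 0.0550 -0.1300 -0.9340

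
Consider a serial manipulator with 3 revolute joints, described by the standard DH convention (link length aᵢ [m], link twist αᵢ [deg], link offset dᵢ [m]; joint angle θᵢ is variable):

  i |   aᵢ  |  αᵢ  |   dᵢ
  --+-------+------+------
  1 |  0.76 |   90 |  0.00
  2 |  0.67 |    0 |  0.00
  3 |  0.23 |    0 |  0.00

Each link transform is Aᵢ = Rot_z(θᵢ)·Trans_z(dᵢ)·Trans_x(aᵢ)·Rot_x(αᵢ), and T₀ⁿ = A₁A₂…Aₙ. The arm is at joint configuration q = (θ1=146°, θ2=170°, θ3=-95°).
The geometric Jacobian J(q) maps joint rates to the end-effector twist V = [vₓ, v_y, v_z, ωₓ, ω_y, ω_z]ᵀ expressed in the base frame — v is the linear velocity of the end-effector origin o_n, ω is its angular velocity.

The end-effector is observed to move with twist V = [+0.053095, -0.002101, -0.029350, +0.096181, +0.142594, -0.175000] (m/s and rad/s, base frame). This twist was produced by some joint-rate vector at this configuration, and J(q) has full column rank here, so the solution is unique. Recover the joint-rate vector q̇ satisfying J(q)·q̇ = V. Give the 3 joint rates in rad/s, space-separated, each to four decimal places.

o_n = [-0.1324, 0.0893, 0.3385]
J₁: ẑ×o_n = [-0.0893, -0.1324, 0.0000], ω = ẑ
J2: z=[0.5592, 0.8290, 0.0000] o=[-0.6301, 0.4250, 0.0000] → [0.2806, -0.1893, -0.6003, 0.5592, 0.8290, 0.0000]
J3: z=[0.5592, 0.8290, 0.0000] o=[-0.0831, 0.0560, 0.1163] → [0.1842, -0.1242, 0.0595, 0.5592, 0.8290, 0.0000]
q̇ = J⁺·V = [-0.1750, 0.0600, 0.1120]

-0.1750 0.0600 0.1120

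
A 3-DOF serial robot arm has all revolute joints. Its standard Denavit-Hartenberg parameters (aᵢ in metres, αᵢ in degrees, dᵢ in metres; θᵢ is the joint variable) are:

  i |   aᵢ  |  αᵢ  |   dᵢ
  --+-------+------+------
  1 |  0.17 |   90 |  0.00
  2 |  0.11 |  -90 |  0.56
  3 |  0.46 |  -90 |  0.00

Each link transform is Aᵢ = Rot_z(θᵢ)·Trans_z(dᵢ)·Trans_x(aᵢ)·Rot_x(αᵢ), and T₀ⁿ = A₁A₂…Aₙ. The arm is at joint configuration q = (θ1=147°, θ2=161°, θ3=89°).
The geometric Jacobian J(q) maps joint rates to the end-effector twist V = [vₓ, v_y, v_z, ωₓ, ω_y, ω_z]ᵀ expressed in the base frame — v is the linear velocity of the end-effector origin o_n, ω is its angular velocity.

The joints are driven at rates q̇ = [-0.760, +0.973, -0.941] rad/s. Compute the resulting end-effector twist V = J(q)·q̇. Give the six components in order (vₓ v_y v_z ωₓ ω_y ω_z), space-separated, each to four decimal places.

o_n = [0.0055, 0.1157, 0.0384]
J₁: ẑ×o_n = [-0.1157, 0.0055, 0.0000], ω = ẑ
J2: z=[0.5446, 0.8387, 0.0000] o=[-0.1426, 0.0926, 0.0000] → [0.0322, -0.0209, -0.1116, 0.5446, 0.8387, 0.0000]
J3: z=[0.2730, -0.1773, -0.9455] o=[0.2497, 0.5056, 0.0358] → [-0.3691, 0.2301, -0.1497, 0.2730, -0.1773, -0.9455]
V = J·q̇ = [0.4666, -0.2411, 0.0323, 0.2730, 0.9829, 0.1297]

0.4666 -0.2411 0.0323 0.2730 0.9829 0.1297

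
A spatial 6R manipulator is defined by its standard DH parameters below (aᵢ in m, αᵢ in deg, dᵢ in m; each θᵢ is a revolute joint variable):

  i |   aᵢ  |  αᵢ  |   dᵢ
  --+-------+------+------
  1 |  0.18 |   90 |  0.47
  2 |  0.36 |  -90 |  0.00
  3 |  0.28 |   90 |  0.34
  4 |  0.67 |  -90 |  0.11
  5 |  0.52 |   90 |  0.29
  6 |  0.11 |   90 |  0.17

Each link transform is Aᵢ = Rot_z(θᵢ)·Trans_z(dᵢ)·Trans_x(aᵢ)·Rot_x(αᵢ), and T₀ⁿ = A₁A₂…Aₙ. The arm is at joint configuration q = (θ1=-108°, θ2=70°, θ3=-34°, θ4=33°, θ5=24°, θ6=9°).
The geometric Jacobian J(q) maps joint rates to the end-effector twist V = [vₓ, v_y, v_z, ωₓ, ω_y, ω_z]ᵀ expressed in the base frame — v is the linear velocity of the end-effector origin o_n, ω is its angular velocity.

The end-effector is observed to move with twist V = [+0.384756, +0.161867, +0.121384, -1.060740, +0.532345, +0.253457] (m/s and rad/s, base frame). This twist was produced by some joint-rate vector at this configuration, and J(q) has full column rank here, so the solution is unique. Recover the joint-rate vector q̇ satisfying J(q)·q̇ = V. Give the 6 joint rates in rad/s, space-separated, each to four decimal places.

0.0640 0.0920 0.7260 0.1130 -0.7960 0.7860

o_n = [-0.4716, 0.7717, 2.1982]
J₁: ẑ×o_n = [-0.7717, -0.4716, 0.0000], ω = ẑ
J2: z=[-0.9511, 0.3090, 0.0000] o=[-0.0556, -0.1712, 0.4700] → [0.5341, 1.6437, -0.7682, -0.9511, 0.3090, 0.0000]
J3: z=[0.2904, 0.8937, 0.3420] o=[-0.0937, -0.2883, 0.8083] → [0.8797, -0.5329, 0.6455, 0.2904, 0.8937, 0.3420]
J4: z=[-0.7294, 0.4381, -0.5255] o=[-0.1684, -0.0116, 1.1427] → [0.8740, 0.9292, -0.4385, -0.7294, 0.4381, -0.5255]
J5: z=[0.5809, 0.8023, -0.1375] o=[-0.4907, 0.3083, 1.6475] → [0.5056, -0.3226, 0.2538, 0.5809, 0.8023, -0.1375]
J6: z=[-0.8133, 0.5651, -0.1385] o=[-0.3397, 0.6410, 2.1176] → [0.0637, 0.0839, -0.0318, -0.8133, 0.5651, -0.1385]
q̇ = J⁺·V = [0.0640, 0.0920, 0.7260, 0.1130, -0.7960, 0.7860]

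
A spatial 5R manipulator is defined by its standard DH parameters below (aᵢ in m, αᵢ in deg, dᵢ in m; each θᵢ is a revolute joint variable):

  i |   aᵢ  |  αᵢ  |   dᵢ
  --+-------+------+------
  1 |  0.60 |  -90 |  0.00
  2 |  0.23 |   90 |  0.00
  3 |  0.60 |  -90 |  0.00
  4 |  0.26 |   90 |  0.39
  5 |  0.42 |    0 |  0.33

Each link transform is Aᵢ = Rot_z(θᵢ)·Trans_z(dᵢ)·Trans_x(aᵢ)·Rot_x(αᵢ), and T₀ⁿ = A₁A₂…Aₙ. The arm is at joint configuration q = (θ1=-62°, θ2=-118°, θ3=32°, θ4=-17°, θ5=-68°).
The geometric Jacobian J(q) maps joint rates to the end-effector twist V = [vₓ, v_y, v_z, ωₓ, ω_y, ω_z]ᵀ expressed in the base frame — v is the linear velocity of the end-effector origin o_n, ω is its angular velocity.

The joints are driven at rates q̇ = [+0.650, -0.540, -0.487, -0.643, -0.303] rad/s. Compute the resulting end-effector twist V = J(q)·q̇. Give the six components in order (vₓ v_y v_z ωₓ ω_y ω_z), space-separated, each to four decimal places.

o_n = [0.3037, 0.4487, 0.6732]
J₁: ẑ×o_n = [-0.4487, 0.3037, 0.0000], ω = ẑ
J2: z=[0.8829, 0.4695, 0.0000] o=[0.2817, -0.5298, 0.0000] → [0.3161, -0.5944, 0.8536, 0.8829, 0.4695, 0.0000]
J3: z=[-0.4145, 0.7796, -0.4695] o=[0.2310, -0.4344, 0.2031] → [0.7811, 0.1607, -0.4228, -0.4145, 0.7796, -0.4695]
J4: z=[0.8656, 0.1785, -0.4679] o=[0.3996, -0.0742, 0.6523] → [0.2484, 0.0268, 0.4697, 0.8656, 0.1785, -0.4679]
J5: z=[-0.4786, 0.5700, -0.6679] o=[0.7755, 0.2039, 0.6204] → [0.1936, 0.3404, 0.1518, -0.4786, 0.5700, -0.6679]
V = J·q̇ = [-1.0611, 0.3198, -0.6031, -0.6865, -0.9207, 1.3819]

-1.0611 0.3198 -0.6031 -0.6865 -0.9207 1.3819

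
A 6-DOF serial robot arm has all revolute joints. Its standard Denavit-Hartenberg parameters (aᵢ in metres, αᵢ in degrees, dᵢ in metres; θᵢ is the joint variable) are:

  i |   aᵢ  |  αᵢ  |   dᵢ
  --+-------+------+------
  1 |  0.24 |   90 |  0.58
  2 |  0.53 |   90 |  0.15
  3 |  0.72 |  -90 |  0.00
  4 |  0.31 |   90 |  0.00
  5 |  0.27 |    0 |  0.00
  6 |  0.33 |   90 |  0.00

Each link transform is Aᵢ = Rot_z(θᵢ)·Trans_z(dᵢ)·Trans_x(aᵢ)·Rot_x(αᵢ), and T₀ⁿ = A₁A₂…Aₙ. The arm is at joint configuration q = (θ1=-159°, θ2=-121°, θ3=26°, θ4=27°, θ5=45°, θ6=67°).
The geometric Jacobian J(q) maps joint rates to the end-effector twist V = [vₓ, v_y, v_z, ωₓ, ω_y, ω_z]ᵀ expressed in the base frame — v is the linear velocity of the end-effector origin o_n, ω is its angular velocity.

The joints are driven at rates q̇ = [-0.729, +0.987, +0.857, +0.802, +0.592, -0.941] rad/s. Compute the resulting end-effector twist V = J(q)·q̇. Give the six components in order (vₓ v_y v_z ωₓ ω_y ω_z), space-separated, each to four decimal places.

-1.2233 0.0798 0.2032 -0.3877 1.6061 -0.0243

o_n = [-0.1343, 1.0834, -0.5895]
J₁: ẑ×o_n = [-1.0834, -0.1343, 0.0000], ω = ẑ
J2: z=[-0.3584, 0.9336, 0.0000] o=[-0.2241, -0.0860, 0.5800] → [-1.0918, -0.4191, -0.5029, -0.3584, 0.9336, 0.0000]
J3: z=[0.8002, 0.3072, 0.5150] o=[-0.0230, 0.1519, 0.1257] → [-0.6995, 0.5150, 0.7797, 0.8002, 0.3072, 0.5150]
J4: z=[-0.5329, 0.7582, 0.3758] o=[0.1751, 0.5660, -0.4290] → [-0.3161, -0.2018, -0.0412, -0.5329, 0.7582, 0.3758]
J5: z=[0.8379, 0.5348, 0.1091] o=[0.1384, 0.6816, -0.7143] → [0.0229, -0.1343, 0.4826, 0.8379, 0.5348, 0.1091]
J6: z=[0.8379, 0.5348, 0.1091] o=[0.0141, 0.8976, -0.8182] → [0.1020, -0.2079, 0.2351, 0.8379, 0.5348, 0.1091]
V = J·q̇ = [-1.2233, 0.0798, 0.2032, -0.3877, 1.6061, -0.0243]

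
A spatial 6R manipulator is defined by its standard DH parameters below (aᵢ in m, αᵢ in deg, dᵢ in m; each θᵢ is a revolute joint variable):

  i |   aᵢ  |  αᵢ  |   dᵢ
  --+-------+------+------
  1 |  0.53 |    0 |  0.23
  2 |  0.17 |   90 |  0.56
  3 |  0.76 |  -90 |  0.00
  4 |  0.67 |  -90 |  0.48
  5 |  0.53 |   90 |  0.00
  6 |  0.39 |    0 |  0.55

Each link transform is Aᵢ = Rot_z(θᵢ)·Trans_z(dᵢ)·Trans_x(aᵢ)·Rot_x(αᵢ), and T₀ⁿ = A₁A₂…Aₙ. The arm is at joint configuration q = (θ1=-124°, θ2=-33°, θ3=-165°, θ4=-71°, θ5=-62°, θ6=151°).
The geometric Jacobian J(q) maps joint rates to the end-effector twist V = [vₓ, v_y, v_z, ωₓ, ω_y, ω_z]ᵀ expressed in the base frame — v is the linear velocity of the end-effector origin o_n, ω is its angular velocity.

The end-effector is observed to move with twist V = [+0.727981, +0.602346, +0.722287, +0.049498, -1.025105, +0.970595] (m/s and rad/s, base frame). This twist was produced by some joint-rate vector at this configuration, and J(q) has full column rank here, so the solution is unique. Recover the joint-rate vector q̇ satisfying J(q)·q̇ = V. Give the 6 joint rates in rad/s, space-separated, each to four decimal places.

o_n = [0.1684, -0.0285, -0.3501]
J₁: ẑ×o_n = [0.0285, 0.1684, -0.0000], ω = ẑ
J2: z=[0.0000, 0.0000, 1.0000] o=[-0.2964, -0.4394, 0.2300] → [-0.4109, 0.4648, 0.0000, 0.0000, 0.0000, 1.0000]
J3: z=[-0.3907, 0.9205, 0.0000] o=[-0.4529, -0.5058, 0.7900] → [-1.0495, -0.4455, -0.7584, -0.3907, 0.9205, 0.0000]
J4: z=[-0.2382, -0.1011, -0.9659] o=[0.2229, -0.2190, 0.5933] → [0.2794, -0.1722, -0.0509, -0.2382, -0.1011, -0.9659]
J5: z=[0.9679, 0.0572, -0.2447] o=[0.0550, 0.3979, 0.0732] → [-0.1286, 0.3820, -0.4192, 0.9679, 0.0572, -0.2447]
J6: z=[-0.0412, -0.9244, -0.3791] o=[-0.0764, 0.5978, -0.3998] → [-0.2833, -0.0908, 0.2522, -0.0412, -0.9244, -0.3791]
q̇ = J⁺·V = [0.9050, 0.5290, -0.8100, 0.4240, -0.1610, 0.2460]

0.9050 0.5290 -0.8100 0.4240 -0.1610 0.2460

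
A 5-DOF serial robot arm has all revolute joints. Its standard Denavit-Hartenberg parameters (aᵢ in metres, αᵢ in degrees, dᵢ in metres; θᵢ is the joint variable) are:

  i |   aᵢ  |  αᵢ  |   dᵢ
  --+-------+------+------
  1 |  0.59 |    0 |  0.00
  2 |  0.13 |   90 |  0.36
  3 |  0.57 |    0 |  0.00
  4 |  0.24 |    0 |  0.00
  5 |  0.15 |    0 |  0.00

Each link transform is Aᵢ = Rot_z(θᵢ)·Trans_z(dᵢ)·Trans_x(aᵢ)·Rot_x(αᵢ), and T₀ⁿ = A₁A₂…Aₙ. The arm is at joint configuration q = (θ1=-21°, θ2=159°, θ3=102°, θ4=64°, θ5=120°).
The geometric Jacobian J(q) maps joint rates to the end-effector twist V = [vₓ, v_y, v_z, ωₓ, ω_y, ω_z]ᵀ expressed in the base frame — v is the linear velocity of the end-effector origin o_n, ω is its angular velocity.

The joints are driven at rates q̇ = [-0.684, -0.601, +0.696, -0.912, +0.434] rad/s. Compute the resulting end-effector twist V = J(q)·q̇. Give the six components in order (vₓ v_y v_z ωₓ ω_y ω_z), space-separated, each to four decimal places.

-0.0437 -0.7789 -0.0232 0.1459 0.1620 -1.2850

o_n = [0.6846, -0.3319, 0.8314]
J₁: ẑ×o_n = [0.3319, 0.6846, -0.0000], ω = ẑ
J2: z=[0.0000, 0.0000, 1.0000] o=[0.5508, -0.2114, 0.0000] → [0.1205, 0.1338, -0.0000, 0.0000, 0.0000, 1.0000]
J3: z=[0.6691, 0.7431, 0.0000] o=[0.4542, -0.1245, 0.3600] → [0.3503, -0.3154, -0.3100, 0.6691, 0.7431, 0.0000]
J4: z=[0.6691, 0.7431, 0.0000] o=[0.5423, -0.2037, 0.9175] → [-0.0640, 0.0576, -0.1915, 0.6691, 0.7431, 0.0000]
J5: z=[0.6691, 0.7431, 0.0000] o=[0.7153, -0.3596, 0.9756] → [-0.1072, 0.0965, 0.0413, 0.6691, 0.7431, 0.0000]
V = J·q̇ = [-0.0437, -0.7789, -0.0232, 0.1459, 0.1620, -1.2850]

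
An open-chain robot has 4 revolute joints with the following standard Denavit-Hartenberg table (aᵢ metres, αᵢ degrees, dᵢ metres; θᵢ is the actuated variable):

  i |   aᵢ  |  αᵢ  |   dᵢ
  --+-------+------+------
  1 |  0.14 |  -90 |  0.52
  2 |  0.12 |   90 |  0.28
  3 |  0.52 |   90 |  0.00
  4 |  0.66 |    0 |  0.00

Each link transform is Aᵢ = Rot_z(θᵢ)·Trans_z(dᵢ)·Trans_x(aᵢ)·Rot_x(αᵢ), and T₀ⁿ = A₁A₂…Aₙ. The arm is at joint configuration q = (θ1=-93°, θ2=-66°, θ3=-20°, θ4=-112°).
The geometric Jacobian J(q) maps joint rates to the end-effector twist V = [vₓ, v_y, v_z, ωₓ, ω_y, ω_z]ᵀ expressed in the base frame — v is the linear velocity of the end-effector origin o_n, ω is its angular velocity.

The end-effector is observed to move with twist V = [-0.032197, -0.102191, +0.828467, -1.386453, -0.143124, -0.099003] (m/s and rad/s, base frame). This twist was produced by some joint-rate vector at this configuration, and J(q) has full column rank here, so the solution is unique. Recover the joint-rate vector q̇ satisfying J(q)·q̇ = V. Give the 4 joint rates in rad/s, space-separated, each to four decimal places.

o_n = [0.1419, -0.8607, 0.6149]
J₁: ẑ×o_n = [0.8607, 0.1419, -0.0000], ω = ẑ
J2: z=[0.9986, -0.0523, 0.0000] o=[-0.0073, -0.1398, 0.5200] → [-0.0050, -0.0947, -0.7121, 0.9986, -0.0523, 0.0000]
J3: z=[0.0478, 0.9123, 0.4067] o=[0.2697, -0.2032, 0.6296] → [0.2540, -0.0513, 0.0852, 0.0478, 0.9123, 0.4067]
J4: z=[-0.9311, 0.1881, -0.3125] o=[0.0817, -0.3924, 1.0760] → [-0.2331, -0.4482, 0.4248, -0.9311, 0.1881, -0.3125]
q̇ = J⁺·V = [0.1890, -0.8950, -0.3140, 0.5130]

0.1890 -0.8950 -0.3140 0.5130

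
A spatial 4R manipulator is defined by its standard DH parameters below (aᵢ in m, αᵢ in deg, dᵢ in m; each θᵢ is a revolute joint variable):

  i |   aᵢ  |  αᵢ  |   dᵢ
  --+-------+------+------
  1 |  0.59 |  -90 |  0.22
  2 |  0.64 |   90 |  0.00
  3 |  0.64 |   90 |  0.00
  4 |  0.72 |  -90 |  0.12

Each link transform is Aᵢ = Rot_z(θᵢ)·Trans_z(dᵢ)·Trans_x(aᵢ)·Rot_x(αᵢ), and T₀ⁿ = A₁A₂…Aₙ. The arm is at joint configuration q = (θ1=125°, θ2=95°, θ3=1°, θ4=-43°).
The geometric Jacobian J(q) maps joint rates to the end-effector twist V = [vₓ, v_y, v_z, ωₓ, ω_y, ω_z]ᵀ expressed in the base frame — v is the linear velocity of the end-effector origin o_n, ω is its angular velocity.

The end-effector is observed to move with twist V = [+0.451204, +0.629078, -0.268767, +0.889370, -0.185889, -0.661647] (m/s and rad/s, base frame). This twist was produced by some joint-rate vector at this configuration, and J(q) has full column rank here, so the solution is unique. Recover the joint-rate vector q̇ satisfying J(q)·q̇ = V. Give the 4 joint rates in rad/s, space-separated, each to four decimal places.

o_n = [0.1142, 0.0106, -1.5388]
J₁: ẑ×o_n = [-0.0106, 0.1142, 0.0000], ω = ẑ
J2: z=[-0.8192, -0.5736, 0.0000] o=[-0.3384, 0.4833, 0.2200] → [1.0088, -1.4407, 0.6468, -0.8192, -0.5736, 0.0000]
J3: z=[-0.5714, 0.8160, -0.0872] o=[-0.3064, 0.4376, -0.4176] → [-0.9522, -0.6773, -0.0992, -0.5714, 0.8160, -0.0872]
J4: z=[0.8199, 0.5722, -0.0174] o=[-0.2836, 0.3855, -1.0550] → [-0.2834, 0.3897, -0.5350, 0.8199, 0.5722, -0.0174]
q̇ = J⁺·V = [-0.7090, -0.0170, -0.6640, 0.6050]

-0.7090 -0.0170 -0.6640 0.6050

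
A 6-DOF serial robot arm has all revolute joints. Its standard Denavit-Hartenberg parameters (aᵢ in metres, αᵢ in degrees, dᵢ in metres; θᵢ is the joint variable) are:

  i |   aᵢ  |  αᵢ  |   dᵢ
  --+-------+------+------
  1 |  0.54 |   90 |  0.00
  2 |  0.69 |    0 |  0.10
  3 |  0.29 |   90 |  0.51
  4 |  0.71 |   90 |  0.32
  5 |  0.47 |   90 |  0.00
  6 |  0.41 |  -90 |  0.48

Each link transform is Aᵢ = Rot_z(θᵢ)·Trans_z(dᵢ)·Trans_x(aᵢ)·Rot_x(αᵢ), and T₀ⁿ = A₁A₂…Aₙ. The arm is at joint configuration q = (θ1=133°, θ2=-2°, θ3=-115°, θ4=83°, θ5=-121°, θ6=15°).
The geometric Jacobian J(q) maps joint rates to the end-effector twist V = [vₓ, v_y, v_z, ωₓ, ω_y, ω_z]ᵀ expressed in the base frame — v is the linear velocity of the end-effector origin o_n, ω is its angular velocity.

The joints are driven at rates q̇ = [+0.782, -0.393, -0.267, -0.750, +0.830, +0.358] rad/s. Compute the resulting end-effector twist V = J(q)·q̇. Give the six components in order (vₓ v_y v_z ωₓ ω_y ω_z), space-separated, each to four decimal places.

o_n = [-0.4985, 1.1954, -0.4398]
J₁: ẑ×o_n = [-1.1954, -0.4985, 0.0000], ω = ẑ
J2: z=[0.7314, 0.6820, 0.0000] o=[-0.3683, 0.3949, 0.0000] → [-0.2999, 0.3217, 0.6743, 0.7314, 0.6820, 0.0000]
J3: z=[0.7314, 0.6820, 0.0000] o=[-0.7654, 0.9675, -0.0241] → [-0.2835, 0.3040, -0.0153, 0.7314, 0.6820, 0.0000]
J4: z=[0.6077, -0.6516, 0.4540] o=[-0.3027, 1.2190, -0.2825] → [0.1132, 0.0067, -0.1419, 0.6077, -0.6516, 0.4540]
J5: z=[0.2182, -0.4127, -0.8844] o=[0.4340, 1.4623, -0.2143] → [-0.1430, 0.8739, -0.4430, 0.2182, -0.4127, -0.8844]
J6: z=[-0.3416, -0.8812, 0.3269] o=[0.0043, 1.5708, -0.3709] → [0.1834, -0.1879, -0.3149, -0.3416, -0.8812, 0.3269]
V = J·q̇ = [-0.8792, 0.0556, -0.6349, -0.8796, -0.6194, -0.1755]

-0.8792 0.0556 -0.6349 -0.8796 -0.6194 -0.1755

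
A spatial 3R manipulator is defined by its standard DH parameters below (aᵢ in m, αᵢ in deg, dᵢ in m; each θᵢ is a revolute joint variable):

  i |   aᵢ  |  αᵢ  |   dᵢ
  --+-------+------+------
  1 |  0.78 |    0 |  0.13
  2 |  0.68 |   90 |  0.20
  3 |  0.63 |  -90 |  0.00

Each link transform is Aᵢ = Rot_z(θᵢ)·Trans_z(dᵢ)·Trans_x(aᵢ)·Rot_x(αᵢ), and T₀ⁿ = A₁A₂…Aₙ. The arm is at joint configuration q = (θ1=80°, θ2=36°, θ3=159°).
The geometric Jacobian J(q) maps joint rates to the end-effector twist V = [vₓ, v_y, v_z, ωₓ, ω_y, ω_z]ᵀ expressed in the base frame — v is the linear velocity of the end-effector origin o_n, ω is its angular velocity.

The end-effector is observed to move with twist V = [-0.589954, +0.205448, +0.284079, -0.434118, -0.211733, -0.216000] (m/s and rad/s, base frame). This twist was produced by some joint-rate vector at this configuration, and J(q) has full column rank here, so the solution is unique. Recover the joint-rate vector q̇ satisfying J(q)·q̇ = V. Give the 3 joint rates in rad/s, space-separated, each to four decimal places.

0.7290 -0.9450 -0.4830

o_n = [0.0952, 0.8507, 0.5558]
J₁: ẑ×o_n = [-0.8507, 0.0952, 0.0000], ω = ẑ
J2: z=[0.0000, 0.0000, 1.0000] o=[0.1354, 0.7682, 0.1300] → [-0.0825, -0.0403, 0.0000, 0.0000, 0.0000, 1.0000]
J3: z=[0.8988, 0.4384, 0.0000] o=[-0.1626, 1.3793, 0.3300] → [0.0990, -0.2029, -0.5882, 0.8988, 0.4384, 0.0000]
q̇ = J⁺·V = [0.7290, -0.9450, -0.4830]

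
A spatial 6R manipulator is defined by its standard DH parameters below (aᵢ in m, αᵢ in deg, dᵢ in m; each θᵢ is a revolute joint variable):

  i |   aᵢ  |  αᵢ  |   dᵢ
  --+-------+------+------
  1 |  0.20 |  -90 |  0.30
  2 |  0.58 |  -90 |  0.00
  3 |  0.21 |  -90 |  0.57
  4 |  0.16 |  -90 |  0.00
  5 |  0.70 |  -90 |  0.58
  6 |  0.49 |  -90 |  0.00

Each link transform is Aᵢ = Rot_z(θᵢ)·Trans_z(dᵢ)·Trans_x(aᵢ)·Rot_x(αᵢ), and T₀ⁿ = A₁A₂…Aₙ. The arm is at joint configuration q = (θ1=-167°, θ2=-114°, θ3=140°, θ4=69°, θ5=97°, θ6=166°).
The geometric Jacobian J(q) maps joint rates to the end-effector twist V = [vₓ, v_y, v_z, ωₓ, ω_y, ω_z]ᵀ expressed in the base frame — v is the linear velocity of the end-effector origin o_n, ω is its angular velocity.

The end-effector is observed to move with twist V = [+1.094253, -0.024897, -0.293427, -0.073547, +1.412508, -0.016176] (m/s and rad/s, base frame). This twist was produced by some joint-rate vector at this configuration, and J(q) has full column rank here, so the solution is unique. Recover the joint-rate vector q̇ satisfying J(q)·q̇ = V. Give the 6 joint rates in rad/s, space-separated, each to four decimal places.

o_n = [-0.1189, 0.0335, 1.1962]
J₁: ẑ×o_n = [-0.0335, -0.1189, 0.0000], ω = ẑ
J2: z=[0.2250, -0.9744, 0.0000] o=[-0.1949, -0.0450, 0.3000] → [-0.8732, -0.2016, 0.0916, 0.2250, -0.9744, 0.0000]
J3: z=[-0.8901, -0.2055, 0.4067] o=[0.0350, 0.0081, 0.8299] → [-0.0856, 0.2635, -0.0542, -0.8901, -0.2055, 0.4067]
J4: z=[-0.0824, -0.8052, -0.5872] o=[-0.5665, 0.0077, 0.9147] → [-0.2116, -0.2396, 0.3583, -0.0824, -0.8052, -0.5872]
J5: z=[0.7374, -0.4456, 0.5076] o=[-0.4592, 0.0703, 0.8139] → [-0.1517, -0.1092, 0.1245, 0.7374, -0.4456, 0.5076]
J6: z=[-0.6754, -0.4864, 0.5542] o=[-0.0315, 0.3380, 1.5700] → [0.3506, -0.3010, 0.1631, -0.6754, -0.4864, 0.5542]
q̇ = J⁺·V = [-0.2590, -0.5570, -0.9510, -0.9290, -0.5670, 0.6710]

-0.2590 -0.5570 -0.9510 -0.9290 -0.5670 0.6710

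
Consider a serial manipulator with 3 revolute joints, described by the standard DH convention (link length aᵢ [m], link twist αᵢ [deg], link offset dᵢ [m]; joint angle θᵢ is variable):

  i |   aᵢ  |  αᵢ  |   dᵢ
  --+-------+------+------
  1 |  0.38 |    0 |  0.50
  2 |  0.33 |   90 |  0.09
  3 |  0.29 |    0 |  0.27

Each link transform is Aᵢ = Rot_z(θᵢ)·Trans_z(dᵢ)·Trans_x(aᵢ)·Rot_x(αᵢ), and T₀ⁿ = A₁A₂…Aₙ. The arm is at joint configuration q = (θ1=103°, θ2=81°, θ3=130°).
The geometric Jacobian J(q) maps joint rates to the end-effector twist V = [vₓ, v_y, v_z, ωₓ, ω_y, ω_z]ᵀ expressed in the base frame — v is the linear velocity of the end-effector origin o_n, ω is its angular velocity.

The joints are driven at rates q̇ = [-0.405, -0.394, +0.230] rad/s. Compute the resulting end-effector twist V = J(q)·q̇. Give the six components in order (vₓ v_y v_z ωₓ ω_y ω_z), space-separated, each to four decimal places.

o_n = [-0.2476, 0.6296, 0.8122]
J₁: ẑ×o_n = [-0.6296, -0.2476, 0.0000], ω = ẑ
J2: z=[0.0000, 0.0000, 1.0000] o=[-0.0855, 0.3703, 0.5000] → [-0.2593, -0.1621, 0.0000, 0.0000, 0.0000, 1.0000]
J3: z=[-0.0698, 0.9976, 0.0000] o=[-0.4147, 0.3472, 0.5900] → [0.2216, 0.0155, -0.1864, -0.0698, 0.9976, 0.0000]
V = J·q̇ = [0.4081, 0.1677, -0.0429, -0.0160, 0.2294, -0.7990]

0.4081 0.1677 -0.0429 -0.0160 0.2294 -0.7990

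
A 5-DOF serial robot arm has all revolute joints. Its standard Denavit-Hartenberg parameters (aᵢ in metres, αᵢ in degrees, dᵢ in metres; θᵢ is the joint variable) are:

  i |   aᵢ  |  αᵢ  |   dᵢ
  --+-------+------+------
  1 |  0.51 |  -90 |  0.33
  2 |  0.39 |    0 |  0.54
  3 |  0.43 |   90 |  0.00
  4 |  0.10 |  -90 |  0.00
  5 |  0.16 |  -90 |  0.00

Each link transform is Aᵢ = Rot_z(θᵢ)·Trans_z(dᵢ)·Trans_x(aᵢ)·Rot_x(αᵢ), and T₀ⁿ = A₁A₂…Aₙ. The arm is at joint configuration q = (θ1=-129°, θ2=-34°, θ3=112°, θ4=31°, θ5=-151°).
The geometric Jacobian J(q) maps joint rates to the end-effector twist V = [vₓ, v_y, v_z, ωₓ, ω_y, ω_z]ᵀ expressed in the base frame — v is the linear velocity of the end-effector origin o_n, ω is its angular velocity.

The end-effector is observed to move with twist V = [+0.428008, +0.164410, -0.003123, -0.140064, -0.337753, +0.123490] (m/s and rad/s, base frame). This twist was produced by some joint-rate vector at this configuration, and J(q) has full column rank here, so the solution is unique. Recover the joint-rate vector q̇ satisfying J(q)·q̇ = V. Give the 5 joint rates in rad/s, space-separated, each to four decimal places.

o_n = [-0.2203, -1.0974, 0.1771]
J₁: ẑ×o_n = [1.0974, -0.2203, 0.0000], ω = ẑ
J2: z=[0.7771, -0.6293, 0.0000] o=[-0.3210, -0.3963, 0.3300] → [0.0962, 0.1188, -0.4815, 0.7771, -0.6293, 0.0000]
J3: z=[0.7771, -0.6293, 0.0000] o=[-0.1048, -0.9874, 0.5481] → [0.2335, 0.2883, -0.1582, 0.7771, -0.6293, 0.0000]
J4: z=[-0.6156, -0.7602, 0.2079] o=[-0.1610, -1.0569, 0.1275] → [-0.0293, 0.0182, -0.0201, -0.6156, -0.7602, 0.2079]
J5: z=[0.7335, -0.4562, 0.5038] o=[-0.1322, -1.1032, 0.0436] → [-0.0638, -0.1423, -0.0359, 0.7335, -0.4562, 0.5038]
q̇ = J⁺·V = [0.2580, -0.1830, 0.6270, 0.3150, -0.3970]

0.2580 -0.1830 0.6270 0.3150 -0.3970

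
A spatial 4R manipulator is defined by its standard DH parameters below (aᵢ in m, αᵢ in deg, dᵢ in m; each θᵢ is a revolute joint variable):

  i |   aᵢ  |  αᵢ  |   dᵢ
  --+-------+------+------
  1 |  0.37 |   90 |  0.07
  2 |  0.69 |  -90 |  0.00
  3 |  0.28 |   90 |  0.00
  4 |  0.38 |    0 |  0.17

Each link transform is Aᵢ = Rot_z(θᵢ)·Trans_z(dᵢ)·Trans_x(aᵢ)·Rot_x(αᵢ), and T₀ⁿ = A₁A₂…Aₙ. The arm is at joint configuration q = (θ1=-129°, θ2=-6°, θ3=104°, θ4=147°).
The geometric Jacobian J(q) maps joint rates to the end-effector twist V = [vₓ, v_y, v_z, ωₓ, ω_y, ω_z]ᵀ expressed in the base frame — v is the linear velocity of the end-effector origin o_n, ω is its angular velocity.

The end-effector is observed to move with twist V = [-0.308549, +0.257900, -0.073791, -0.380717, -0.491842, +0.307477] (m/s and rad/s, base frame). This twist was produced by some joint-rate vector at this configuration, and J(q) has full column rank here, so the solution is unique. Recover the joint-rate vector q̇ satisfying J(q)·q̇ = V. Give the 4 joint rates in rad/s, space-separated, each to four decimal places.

-0.3270 0.1240 0.6960 0.5690

o_n = [-0.7846, -0.9746, 0.1855]
J₁: ẑ×o_n = [0.9746, -0.7846, 0.0000], ω = ẑ
J2: z=[-0.7771, 0.6293, 0.0000] o=[-0.2328, -0.2875, 0.0700] → [0.0727, 0.0897, 0.8812, -0.7771, 0.6293, 0.0000]
J3: z=[-0.0658, -0.0812, 0.9945] o=[-0.6647, -0.8208, -0.0021] → [0.1377, -0.1069, 0.0004, -0.0658, -0.0812, 0.9945]
J4: z=[-0.4193, -0.9022, -0.1014] o=[-0.4112, -0.9395, 0.0050] → [-0.1664, 0.1136, -0.3222, -0.4193, -0.9022, -0.1014]
q̇ = J⁺·V = [-0.3270, 0.1240, 0.6960, 0.5690]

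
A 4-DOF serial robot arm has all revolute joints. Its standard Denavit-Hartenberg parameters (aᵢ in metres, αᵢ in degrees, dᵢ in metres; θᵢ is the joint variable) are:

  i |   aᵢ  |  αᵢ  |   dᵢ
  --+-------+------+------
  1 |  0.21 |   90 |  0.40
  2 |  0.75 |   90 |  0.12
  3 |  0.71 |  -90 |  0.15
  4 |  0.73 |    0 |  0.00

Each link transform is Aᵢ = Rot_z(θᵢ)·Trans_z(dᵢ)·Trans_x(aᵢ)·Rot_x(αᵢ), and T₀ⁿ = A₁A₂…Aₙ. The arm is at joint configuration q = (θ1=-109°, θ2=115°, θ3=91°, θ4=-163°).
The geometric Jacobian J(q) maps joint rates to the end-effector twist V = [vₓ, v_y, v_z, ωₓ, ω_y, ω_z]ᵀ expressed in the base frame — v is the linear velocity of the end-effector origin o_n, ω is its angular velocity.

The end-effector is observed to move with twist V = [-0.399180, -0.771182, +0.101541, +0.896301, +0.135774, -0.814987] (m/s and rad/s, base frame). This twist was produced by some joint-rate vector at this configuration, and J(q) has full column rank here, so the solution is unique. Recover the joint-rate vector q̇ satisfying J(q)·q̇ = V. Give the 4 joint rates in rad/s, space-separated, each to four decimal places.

-0.2230 -0.7970 -0.6310 0.3590

o_n = [-0.1972, -0.1674, 1.2331]
J₁: ẑ×o_n = [0.1674, -0.1972, 0.0000], ω = ẑ
J2: z=[-0.9455, 0.3256, 0.0000] o=[-0.0684, -0.1986, 0.4000] → [0.2712, 0.7877, 0.0125, -0.9455, 0.3256, 0.0000]
J3: z=[-0.2951, -0.8569, 0.4226] o=[-0.0786, 0.1402, 1.0797] → [-0.0014, -0.0048, -0.0108, -0.2951, -0.8569, 0.4226]
J4: z=[-0.1211, -0.4052, -0.9062] o=[-0.7958, 0.2378, 1.1319] → [-0.4083, -0.5302, 0.2917, -0.1211, -0.4052, -0.9062]
q̇ = J⁺·V = [-0.2230, -0.7970, -0.6310, 0.3590]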